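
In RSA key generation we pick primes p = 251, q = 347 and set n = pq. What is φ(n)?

φ(87097) = 87097 · (1 − 1/251) · (1 − 1/347)
       = 87097 · 86500/87097 = 86500.

86500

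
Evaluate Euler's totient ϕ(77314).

Factor 77314: 77314 = 2 · 29 · 31 · 43.
φ(2) = 2 − 1 = 1.
φ(29) = 29 − 1 = 28.
φ(31) = 31 − 1 = 30.
φ(43) = 43 − 1 = 42.
Multiply: 1 · 28 · 30 · 42 = 35280.

35280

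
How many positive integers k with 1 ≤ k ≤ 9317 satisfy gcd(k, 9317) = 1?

7260

Factor 9317: 9317 = 7 * 11**3.
φ(7) = 7 − 1 = 6.
φ(11^3) = 11^2·(11−1) = 121·10 = 1210.
φ(9317) = 6 × 1210 = 7260.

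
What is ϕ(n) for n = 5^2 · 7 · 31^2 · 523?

58255200

φ(87955525) = 87955525 · (1 − 1/5) · (1 − 1/7) · (1 − 1/31) · (1 − 1/523)
       = 87955525 · 375840/567455 = 58255200.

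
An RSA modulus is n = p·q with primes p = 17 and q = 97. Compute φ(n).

1536

φ(1649) = 1649 · (1 − 1/17) · (1 − 1/97)
       = 1649 · 1536/1649 = 1536.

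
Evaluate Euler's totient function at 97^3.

φ(912673) = 912673 · (1 − 1/97)
       = 912673 · 96/97 = 903264.

903264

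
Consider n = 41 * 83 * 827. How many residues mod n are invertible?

φ(2814281) = 2814281 · (1 − 1/41) · (1 − 1/83) · (1 − 1/827)
       = 2814281 · 2709280/2814281 = 2709280.

2709280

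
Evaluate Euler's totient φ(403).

Prime factorization: 403 = 13 · 31.
φ(403) = 403 · (1 − 1/13) · (1 − 1/31)
       = 403 · 360/403 = 360.

360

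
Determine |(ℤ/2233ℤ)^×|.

1680

2233 = 7 · 11 · 29.
φ(2233) = 2233 · (1 − 1/7) · (1 − 1/11) · (1 − 1/29)
       = 2233 · 1680/2233 = 1680.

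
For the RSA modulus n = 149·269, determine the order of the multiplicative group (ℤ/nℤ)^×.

39664

φ(n) = (p − 1)(q − 1) = (149−1)(269−1) = 148·268 = 39664.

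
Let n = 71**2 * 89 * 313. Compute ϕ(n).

136456320

φ(71^2) = 71^2 − 71^1 = 5041 − 71 = 4970.
φ(89) = 89 − 1 = 88.
φ(313) = 313 − 1 = 312.
Since φ is multiplicative, φ(140427137) = 4970 · 88 · 312 = 136456320.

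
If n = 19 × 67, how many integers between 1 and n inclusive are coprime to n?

φ(19) = 19 − 1 = 18.
φ(67) = 67 − 1 = 66.
Multiply: 18 · 66 = 1188.

1188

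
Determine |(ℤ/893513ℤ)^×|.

777600

Factor 893513: 893513 = 19 × 31 × 37 × 41.
φ(19) = 19 − 1 = 18.
φ(31) = 31 − 1 = 30.
φ(37) = 37 − 1 = 36.
φ(41) = 41 − 1 = 40.
Since φ is multiplicative, φ(893513) = 18 · 30 · 36 · 40 = 777600.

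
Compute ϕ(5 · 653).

2608

φ(3265) = 3265 · (1 − 1/5) · (1 − 1/653)
       = 3265 · 2608/3265 = 2608.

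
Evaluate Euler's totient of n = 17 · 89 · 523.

φ(791299) = 791299 · (1 − 1/17) · (1 − 1/89) · (1 − 1/523)
       = 791299 · 734976/791299 = 734976.

734976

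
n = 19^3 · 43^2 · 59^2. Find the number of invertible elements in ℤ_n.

φ(19^3) = 19^3 − 19^2 = 6859 − 361 = 6498.
φ(43^2) = 43^2 − 43^1 = 1849 − 43 = 1806.
φ(59^2) = 59^1·(59−1) = 59·58 = 3422.
Multiply: 6498 · 1806 · 3422 = 40158497736.

40158497736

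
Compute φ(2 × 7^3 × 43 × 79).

φ(2330342) = 2330342 · (1 − 1/2) · (1 − 1/7) · (1 − 1/43) · (1 − 1/79)
       = 2330342 · 19656/47558 = 963144.

963144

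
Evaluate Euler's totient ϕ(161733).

Factor 161733: 161733 = 3 × 11 × 13^2 × 29.
φ(3) = 3 − 1 = 2.
φ(11) = 11 − 1 = 10.
φ(13^2) = 13^2 − 13^1 = 169 − 13 = 156.
φ(29) = 29 − 1 = 28.
Multiply: 2 · 10 · 156 · 28 = 87360.

87360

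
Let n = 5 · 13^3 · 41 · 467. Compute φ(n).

151207680

φ(5) = 5 − 1 = 4.
φ(13^3) = 13^2·(13−1) = 169·12 = 2028.
φ(41) = 41 − 1 = 40.
φ(467) = 467 − 1 = 466.
Since φ is multiplicative, φ(210329795) = 4 · 2028 · 40 · 466 = 151207680.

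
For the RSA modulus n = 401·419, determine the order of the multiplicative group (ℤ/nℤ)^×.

167200

For distinct primes, φ(pq) = (p−1)(q−1) = 400 × 418 = 167200.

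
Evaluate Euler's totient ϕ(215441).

177408

Prime factorization: 215441 = 17 · 19 · 23 · 29.
φ(215441) = 215441 · (1 − 1/17) · (1 − 1/19) · (1 − 1/23) · (1 − 1/29)
       = 215441 · 177408/215441 = 177408.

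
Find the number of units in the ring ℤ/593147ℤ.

Prime factorization: 593147 = 17 · 23 · 37 · 41.
φ(17) = 17 − 1 = 16.
φ(23) = 23 − 1 = 22.
φ(37) = 37 − 1 = 36.
φ(41) = 41 − 1 = 40.
φ(593147) = 16 × 22 × 36 × 40 = 506880.

506880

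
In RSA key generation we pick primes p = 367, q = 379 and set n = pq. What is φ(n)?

138348

φ(139093) = 139093 · (1 − 1/367) · (1 − 1/379)
       = 139093 · 138348/139093 = 138348.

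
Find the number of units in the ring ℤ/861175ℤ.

861175 = 5**2 · 7**2 · 19 · 37.
φ(5^2) = 5^1·(5−1) = 5·4 = 20.
φ(7^2) = 7^2 − 7^1 = 49 − 7 = 42.
φ(19) = 19 − 1 = 18.
φ(37) = 37 − 1 = 36.
Multiply: 20 · 42 · 18 · 36 = 544320.

544320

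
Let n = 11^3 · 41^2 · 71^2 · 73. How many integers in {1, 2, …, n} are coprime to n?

710097696000

φ(11^3) = 11^3 − 11^2 = 1331 − 121 = 1210.
φ(41^2) = 41^1·(41−1) = 41·40 = 1640.
φ(71^2) = 71^2 − 71^1 = 5041 − 71 = 4970.
φ(73) = 73 − 1 = 72.
φ(823351586123) = 1210 × 1640 × 4970 × 72 = 710097696000.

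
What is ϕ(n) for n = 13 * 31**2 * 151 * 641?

φ(13) = 13 − 1 = 12.
φ(31^2) = 31^2 − 31^1 = 961 − 31 = 930.
φ(151) = 151 − 1 = 150.
φ(641) = 641 − 1 = 640.
Since φ is multiplicative, φ(1209209963) = 12 · 930 · 150 · 640 = 1071360000.

1071360000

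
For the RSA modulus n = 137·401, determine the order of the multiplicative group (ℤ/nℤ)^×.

φ(54937) = 54937 · (1 − 1/137) · (1 − 1/401)
       = 54937 · 54400/54937 = 54400.

54400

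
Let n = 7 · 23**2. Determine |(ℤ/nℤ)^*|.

φ(3703) = 3703 · (1 − 1/7) · (1 − 1/23)
       = 3703 · 132/161 = 3036.

3036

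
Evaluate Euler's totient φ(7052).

First factor: 7052 = 2**2 × 41 × 43.
φ(2^2) = 2^2 − 2^1 = 4 − 2 = 2.
φ(41) = 41 − 1 = 40.
φ(43) = 43 − 1 = 42.
Multiply: 2 · 40 · 42 = 3360.

3360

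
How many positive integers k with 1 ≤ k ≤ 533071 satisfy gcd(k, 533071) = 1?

First factor: 533071 = 7^2 × 11 × 23 × 43.
φ(7^2) = 7^2 − 7^1 = 49 − 7 = 42.
φ(11) = 11 − 1 = 10.
φ(23) = 23 − 1 = 22.
φ(43) = 43 − 1 = 42.
Multiply: 42 · 10 · 22 · 42 = 388080.

388080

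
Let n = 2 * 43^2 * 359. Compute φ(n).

φ(2) = 2 − 1 = 1.
φ(43^2) = 43^1·(43−1) = 43·42 = 1806.
φ(359) = 359 − 1 = 358.
Multiply: 1 · 1806 · 358 = 646548.

646548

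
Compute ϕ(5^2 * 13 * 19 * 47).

198720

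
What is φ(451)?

Prime factorization: 451 = 11 * 41.
φ(11) = 11 − 1 = 10.
φ(41) = 41 − 1 = 40.
φ(451) = 10 × 40 = 400.

400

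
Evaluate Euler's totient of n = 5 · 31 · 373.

44640

φ(5) = 5 − 1 = 4.
φ(31) = 31 − 1 = 30.
φ(373) = 373 − 1 = 372.
Multiply: 4 · 30 · 372 = 44640.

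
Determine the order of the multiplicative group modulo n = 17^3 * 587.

φ(2883931) = 2883931 · (1 − 1/17) · (1 − 1/587)
       = 2883931 · 9376/9979 = 2709664.

2709664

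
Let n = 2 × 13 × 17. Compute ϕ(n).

192

φ(2) = 2 − 1 = 1.
φ(13) = 13 − 1 = 12.
φ(17) = 17 − 1 = 16.
Multiply: 1 · 12 · 16 = 192.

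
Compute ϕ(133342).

133342 = 2 × 11^2 × 19 × 29.
φ(133342) = 133342 · (1 − 1/2) · (1 − 1/11) · (1 − 1/19) · (1 − 1/29)
       = 133342 · 5040/12122 = 55440.

55440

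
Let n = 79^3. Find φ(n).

φ(493039) = 493039 · (1 − 1/79)
       = 493039 · 78/79 = 486798.

486798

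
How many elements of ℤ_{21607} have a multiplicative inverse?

19200

Prime factorization: 21607 = 17 * 31 * 41.
φ(17) = 17 − 1 = 16.
φ(31) = 31 − 1 = 30.
φ(41) = 41 − 1 = 40.
Multiply: 16 · 30 · 40 = 19200.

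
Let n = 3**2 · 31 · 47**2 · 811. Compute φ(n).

315219600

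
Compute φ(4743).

2880

4743 = 3^2 * 17 * 31.
φ(3^2) = 3^2 − 3^1 = 9 − 3 = 6.
φ(17) = 17 − 1 = 16.
φ(31) = 31 − 1 = 30.
Multiply: 6 · 16 · 30 = 2880.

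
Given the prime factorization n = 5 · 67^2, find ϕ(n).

φ(5) = 5 − 1 = 4.
φ(67^2) = 67^1·(67−1) = 67·66 = 4422.
Multiply: 4 · 4422 = 17688.

17688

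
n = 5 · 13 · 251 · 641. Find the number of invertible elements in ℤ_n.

φ(5) = 5 − 1 = 4.
φ(13) = 13 − 1 = 12.
φ(251) = 251 − 1 = 250.
φ(641) = 641 − 1 = 640.
Multiply: 4 · 12 · 250 · 640 = 7680000.

7680000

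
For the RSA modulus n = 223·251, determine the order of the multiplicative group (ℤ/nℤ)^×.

φ(n) = (p − 1)(q − 1) = (223−1)(251−1) = 222·250 = 55500.

55500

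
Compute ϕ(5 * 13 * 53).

2496

φ(5) = 5 − 1 = 4.
φ(13) = 13 − 1 = 12.
φ(53) = 53 − 1 = 52.
Multiply: 4 · 12 · 52 = 2496.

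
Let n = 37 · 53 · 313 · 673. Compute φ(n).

φ(37) = 37 − 1 = 36.
φ(53) = 53 − 1 = 52.
φ(313) = 313 − 1 = 312.
φ(673) = 673 − 1 = 672.
Since φ is multiplicative, φ(413082689) = 36 · 52 · 312 · 672 = 392491008.

392491008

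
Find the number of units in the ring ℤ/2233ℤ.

1680

Factor 2233: 2233 = 7 · 11 · 29.
φ(7) = 7 − 1 = 6.
φ(11) = 11 − 1 = 10.
φ(29) = 29 − 1 = 28.
φ(2233) = 6 × 10 × 28 = 1680.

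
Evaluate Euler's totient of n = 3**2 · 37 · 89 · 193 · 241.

φ(3^2) = 3^1·(3−1) = 3·2 = 6.
φ(37) = 37 − 1 = 36.
φ(89) = 89 − 1 = 88.
φ(193) = 193 − 1 = 192.
φ(241) = 241 − 1 = 240.
Multiply: 6 · 36 · 88 · 192 · 240 = 875888640.

875888640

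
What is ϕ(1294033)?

1095120

1294033 = 13**3 · 19 · 31.
φ(13^3) = 13^3 − 13^2 = 2197 − 169 = 2028.
φ(19) = 19 − 1 = 18.
φ(31) = 31 − 1 = 30.
Multiply: 2028 · 18 · 30 = 1095120.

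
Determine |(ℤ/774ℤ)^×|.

Prime factorization: 774 = 2 · 3**2 · 43.
φ(774) = 774 · (1 − 1/2) · (1 − 1/3) · (1 − 1/43)
       = 774 · 84/258 = 252.

252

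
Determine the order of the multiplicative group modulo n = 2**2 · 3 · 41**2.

6560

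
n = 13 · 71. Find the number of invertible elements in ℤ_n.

φ(13) = 13 − 1 = 12.
φ(71) = 71 − 1 = 70.
Since φ is multiplicative, φ(923) = 12 · 70 = 840.

840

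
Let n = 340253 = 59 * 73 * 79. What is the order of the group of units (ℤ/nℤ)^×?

φ(340253) = 340253 · (1 − 1/59) · (1 − 1/73) · (1 − 1/79)
       = 340253 · 325728/340253 = 325728.

325728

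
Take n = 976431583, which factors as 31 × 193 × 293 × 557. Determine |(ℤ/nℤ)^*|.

935147520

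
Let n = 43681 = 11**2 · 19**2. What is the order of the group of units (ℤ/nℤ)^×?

φ(43681) = 43681 · (1 − 1/11) · (1 − 1/19)
       = 43681 · 180/209 = 37620.

37620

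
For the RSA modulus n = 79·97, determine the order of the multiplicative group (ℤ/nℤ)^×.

φ(pq) = (p−1)(q−1) = 78 · 96 = 7488.

7488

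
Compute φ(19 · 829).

14904

φ(19) = 19 − 1 = 18.
φ(829) = 829 − 1 = 828.
Multiply: 18 · 828 = 14904.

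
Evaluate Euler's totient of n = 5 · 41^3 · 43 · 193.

2168893440

φ(5) = 5 − 1 = 4.
φ(41^3) = 41^3 − 41^2 = 68921 − 1681 = 67240.
φ(43) = 43 − 1 = 42.
φ(193) = 193 − 1 = 192.
φ(2859876895) = 4 × 67240 × 42 × 192 = 2168893440.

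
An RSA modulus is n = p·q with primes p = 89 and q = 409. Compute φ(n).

35904

φ(n) = (p − 1)(q − 1) = (89−1)(409−1) = 88·408 = 35904.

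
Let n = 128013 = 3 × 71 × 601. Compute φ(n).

φ(128013) = 128013 · (1 − 1/3) · (1 − 1/71) · (1 − 1/601)
       = 128013 · 84000/128013 = 84000.

84000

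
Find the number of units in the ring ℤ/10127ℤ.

8640

Factor 10127: 10127 = 13 · 19 · 41.
φ(10127) = 10127 · (1 − 1/13) · (1 − 1/19) · (1 − 1/41)
       = 10127 · 8640/10127 = 8640.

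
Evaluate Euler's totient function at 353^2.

φ(124609) = 124609 · (1 − 1/353)
       = 124609 · 352/353 = 124256.

124256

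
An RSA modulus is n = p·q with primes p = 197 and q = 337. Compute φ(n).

φ(197) = 197 − 1 = 196.
φ(337) = 337 − 1 = 336.
Multiply: 196 · 336 = 65856.

65856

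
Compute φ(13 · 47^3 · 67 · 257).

20602441728

φ(23240467081) = 23240467081 · (1 − 1/13) · (1 − 1/47) · (1 − 1/67) · (1 − 1/257)
       = 23240467081 · 9326592/10520809 = 20602441728.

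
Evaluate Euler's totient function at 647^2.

φ(647^2) = 647^1·(647−1) = 647·646 = 417962.

417962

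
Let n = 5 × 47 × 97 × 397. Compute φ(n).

6994944

φ(5) = 5 − 1 = 4.
φ(47) = 47 − 1 = 46.
φ(97) = 97 − 1 = 96.
φ(397) = 397 − 1 = 396.
Since φ is multiplicative, φ(9049615) = 4 · 46 · 96 · 396 = 6994944.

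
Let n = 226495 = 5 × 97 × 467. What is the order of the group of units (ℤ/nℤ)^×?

178944

φ(5) = 5 − 1 = 4.
φ(97) = 97 − 1 = 96.
φ(467) = 467 − 1 = 466.
Multiply: 4 · 96 · 466 = 178944.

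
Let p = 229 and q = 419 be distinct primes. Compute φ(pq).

95304

φ(229) = 229 − 1 = 228.
φ(419) = 419 − 1 = 418.
φ(95951) = 228 × 418 = 95304.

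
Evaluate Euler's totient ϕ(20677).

18480

Prime factorization: 20677 = 23 · 29 · 31.
φ(23) = 23 − 1 = 22.
φ(29) = 29 − 1 = 28.
φ(31) = 31 − 1 = 30.
φ(20677) = 22 × 28 × 30 = 18480.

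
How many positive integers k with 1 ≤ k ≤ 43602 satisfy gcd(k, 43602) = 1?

Factor 43602: 43602 = 2 * 3 * 13^2 * 43.
φ(43602) = 43602 · (1 − 1/2) · (1 − 1/3) · (1 − 1/13) · (1 − 1/43)
       = 43602 · 1008/3354 = 13104.

13104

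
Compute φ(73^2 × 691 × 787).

φ(2898000793) = 2898000793 · (1 − 1/73) · (1 − 1/691) · (1 − 1/787)
       = 2898000793 · 39048480/39698641 = 2850539040.

2850539040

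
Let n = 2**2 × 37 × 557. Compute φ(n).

φ(2^2) = 2^2 − 2^1 = 4 − 2 = 2.
φ(37) = 37 − 1 = 36.
φ(557) = 557 − 1 = 556.
φ(82436) = 2 × 36 × 556 = 40032.

40032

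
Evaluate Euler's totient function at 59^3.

φ(205379) = 205379 · (1 − 1/59)
       = 205379 · 58/59 = 201898.

201898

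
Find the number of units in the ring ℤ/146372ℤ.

66528

Prime factorization: 146372 = 2^2 · 23 · 37 · 43.
φ(146372) = 146372 · (1 − 1/2) · (1 − 1/23) · (1 − 1/37) · (1 − 1/43)
       = 146372 · 33264/73186 = 66528.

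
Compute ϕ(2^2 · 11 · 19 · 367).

131760

φ(2^2) = 2^2 − 2^1 = 4 − 2 = 2.
φ(11) = 11 − 1 = 10.
φ(19) = 19 − 1 = 18.
φ(367) = 367 − 1 = 366.
Multiply: 2 · 10 · 18 · 366 = 131760.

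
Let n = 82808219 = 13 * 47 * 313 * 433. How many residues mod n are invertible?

φ(13) = 13 − 1 = 12.
φ(47) = 47 − 1 = 46.
φ(313) = 313 − 1 = 312.
φ(433) = 433 − 1 = 432.
φ(82808219) = 12 × 46 × 312 × 432 = 74400768.

74400768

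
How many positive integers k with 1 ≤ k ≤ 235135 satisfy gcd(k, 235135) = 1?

235135 = 5 * 31 * 37 * 41.
φ(235135) = 235135 · (1 − 1/5) · (1 − 1/31) · (1 − 1/37) · (1 − 1/41)
       = 235135 · 172800/235135 = 172800.

172800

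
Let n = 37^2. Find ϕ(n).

φ(37^2) = 37^2 − 37^1 = 1369 − 37 = 1332.

1332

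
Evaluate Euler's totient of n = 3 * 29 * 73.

φ(6351) = 6351 · (1 − 1/3) · (1 − 1/29) · (1 − 1/73)
       = 6351 · 4032/6351 = 4032.

4032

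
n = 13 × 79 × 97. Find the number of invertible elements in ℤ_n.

φ(13) = 13 − 1 = 12.
φ(79) = 79 − 1 = 78.
φ(97) = 97 − 1 = 96.
φ(99619) = 12 × 78 × 96 = 89856.

89856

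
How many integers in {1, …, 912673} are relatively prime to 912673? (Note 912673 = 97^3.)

φ(912673) = 912673 · (1 − 1/97)
       = 912673 · 96/97 = 903264.

903264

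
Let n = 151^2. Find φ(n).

φ(22801) = 22801 · (1 − 1/151)
       = 22801 · 150/151 = 22650.

22650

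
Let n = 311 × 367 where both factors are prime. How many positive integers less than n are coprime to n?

113460

φ(114137) = 114137 · (1 − 1/311) · (1 − 1/367)
       = 114137 · 113460/114137 = 113460.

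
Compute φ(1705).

1705 = 5 · 11 · 31.
φ(5) = 5 − 1 = 4.
φ(11) = 11 − 1 = 10.
φ(31) = 31 − 1 = 30.
φ(1705) = 4 × 10 × 30 = 1200.

1200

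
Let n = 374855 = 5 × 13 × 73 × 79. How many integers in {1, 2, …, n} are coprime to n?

269568

φ(374855) = 374855 · (1 − 1/5) · (1 − 1/13) · (1 − 1/73) · (1 − 1/79)
       = 374855 · 269568/374855 = 269568.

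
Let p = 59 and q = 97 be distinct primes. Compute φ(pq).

For distinct primes, φ(pq) = (p−1)(q−1) = 58 × 96 = 5568.

5568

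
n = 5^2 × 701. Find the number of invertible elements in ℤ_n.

φ(5^2) = 5^1·(5−1) = 5·4 = 20.
φ(701) = 701 − 1 = 700.
Multiply: 20 · 700 = 14000.

14000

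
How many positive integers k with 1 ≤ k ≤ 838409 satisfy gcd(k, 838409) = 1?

686400

First factor: 838409 = 11**2 · 13**2 · 41.
φ(838409) = 838409 · (1 − 1/11) · (1 − 1/13) · (1 − 1/41)
       = 838409 · 4800/5863 = 686400.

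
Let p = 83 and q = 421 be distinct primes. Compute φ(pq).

φ(34943) = 34943 · (1 − 1/83) · (1 − 1/421)
       = 34943 · 34440/34943 = 34440.

34440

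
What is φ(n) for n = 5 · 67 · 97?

25344

φ(5) = 5 − 1 = 4.
φ(67) = 67 − 1 = 66.
φ(97) = 97 − 1 = 96.
Multiply: 4 · 66 · 96 = 25344.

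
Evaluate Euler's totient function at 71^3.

352870

φ(71^3) = 71^3 − 71^2 = 357911 − 5041 = 352870.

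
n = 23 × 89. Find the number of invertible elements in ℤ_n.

φ(23) = 23 − 1 = 22.
φ(89) = 89 − 1 = 88.
Multiply: 22 · 88 = 1936.

1936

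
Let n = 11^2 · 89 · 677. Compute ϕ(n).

φ(7290613) = 7290613 · (1 − 1/11) · (1 − 1/89) · (1 − 1/677)
       = 7290613 · 594880/662783 = 6543680.

6543680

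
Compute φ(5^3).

100

φ(5^3) = 5^2·(5−1) = 25·4 = 100.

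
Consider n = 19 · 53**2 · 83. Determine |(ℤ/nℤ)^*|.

4067856

φ(19) = 19 − 1 = 18.
φ(53^2) = 53^1·(53−1) = 53·52 = 2756.
φ(83) = 83 − 1 = 82.
Since φ is multiplicative, φ(4429793) = 18 · 2756 · 82 = 4067856.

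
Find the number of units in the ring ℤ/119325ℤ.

60480

Prime factorization: 119325 = 3 * 5**2 * 37 * 43.
φ(3) = 3 − 1 = 2.
φ(5^2) = 5^2 − 5^1 = 25 − 5 = 20.
φ(37) = 37 − 1 = 36.
φ(43) = 43 − 1 = 42.
Since φ is multiplicative, φ(119325) = 2 · 20 · 36 · 42 = 60480.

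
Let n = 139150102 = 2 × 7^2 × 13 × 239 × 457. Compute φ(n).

54698112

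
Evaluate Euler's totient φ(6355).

4800

6355 = 5 * 31 * 41.
φ(5) = 5 − 1 = 4.
φ(31) = 31 − 1 = 30.
φ(41) = 41 − 1 = 40.
φ(6355) = 4 × 30 × 40 = 4800.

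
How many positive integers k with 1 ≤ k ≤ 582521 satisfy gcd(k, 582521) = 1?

582521 = 19 * 23 * 31 * 43.
φ(19) = 19 − 1 = 18.
φ(23) = 23 − 1 = 22.
φ(31) = 31 − 1 = 30.
φ(43) = 43 − 1 = 42.
φ(582521) = 18 × 22 × 30 × 42 = 498960.

498960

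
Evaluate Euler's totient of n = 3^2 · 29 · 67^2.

φ(3^2) = 3^1·(3−1) = 3·2 = 6.
φ(29) = 29 − 1 = 28.
φ(67^2) = 67^1·(67−1) = 67·66 = 4422.
Multiply: 6 · 28 · 4422 = 742896.

742896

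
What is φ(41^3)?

67240

φ(41^3) = 41^2·(41−1) = 1681·40 = 67240.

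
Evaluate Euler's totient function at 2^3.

4

φ(2^3) = 2^2·(2−1) = 4·1 = 4.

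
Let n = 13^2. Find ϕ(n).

φ(169) = 169 · (1 − 1/13)
       = 169 · 12/13 = 156.

156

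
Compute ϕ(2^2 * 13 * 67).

1584

φ(3484) = 3484 · (1 − 1/2) · (1 − 1/13) · (1 − 1/67)
       = 3484 · 792/1742 = 1584.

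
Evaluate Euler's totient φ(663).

384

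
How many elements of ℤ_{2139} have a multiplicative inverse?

Prime factorization: 2139 = 3 · 23 · 31.
φ(3) = 3 − 1 = 2.
φ(23) = 23 − 1 = 22.
φ(31) = 31 − 1 = 30.
Since φ is multiplicative, φ(2139) = 2 · 22 · 30 = 1320.

1320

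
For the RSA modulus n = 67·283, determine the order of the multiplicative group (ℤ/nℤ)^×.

18612

φ(n) = (p − 1)(q − 1) = (67−1)(283−1) = 66·282 = 18612.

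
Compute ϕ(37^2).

φ(37^2) = 37^2 − 37^1 = 1369 − 37 = 1332.

1332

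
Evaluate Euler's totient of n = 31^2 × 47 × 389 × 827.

13710476640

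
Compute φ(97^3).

903264

φ(97^3) = 97^3 − 97^2 = 912673 − 9409 = 903264.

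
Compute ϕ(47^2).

2162

φ(47^2) = 47^1·(47−1) = 47·46 = 2162.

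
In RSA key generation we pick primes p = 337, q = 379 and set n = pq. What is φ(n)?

127008

For distinct primes, φ(pq) = (p−1)(q−1) = 336 × 378 = 127008.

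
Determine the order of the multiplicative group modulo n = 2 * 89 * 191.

16720

φ(33998) = 33998 · (1 − 1/2) · (1 − 1/89) · (1 − 1/191)
       = 33998 · 16720/33998 = 16720.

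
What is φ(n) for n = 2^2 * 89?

φ(2^2) = 2^1·(2−1) = 2·1 = 2.
φ(89) = 89 − 1 = 88.
φ(356) = 2 × 88 = 176.

176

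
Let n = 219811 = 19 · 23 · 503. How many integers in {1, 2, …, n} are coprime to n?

φ(19) = 19 − 1 = 18.
φ(23) = 23 − 1 = 22.
φ(503) = 503 − 1 = 502.
Since φ is multiplicative, φ(219811) = 18 · 22 · 502 = 198792.

198792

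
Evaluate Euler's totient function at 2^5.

16

φ(2^5) = 2^4·(2−1) = 16·1 = 16.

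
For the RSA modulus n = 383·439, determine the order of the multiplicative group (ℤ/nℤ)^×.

φ(168137) = 168137 · (1 − 1/383) · (1 − 1/439)
       = 168137 · 167316/168137 = 167316.

167316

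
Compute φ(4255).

4255 = 5 · 23 · 37.
φ(5) = 5 − 1 = 4.
φ(23) = 23 − 1 = 22.
φ(37) = 37 − 1 = 36.
Since φ is multiplicative, φ(4255) = 4 · 22 · 36 = 3168.

3168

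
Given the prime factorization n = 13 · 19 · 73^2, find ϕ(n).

1135296

φ(1316263) = 1316263 · (1 − 1/13) · (1 − 1/19) · (1 − 1/73)
       = 1316263 · 15552/18031 = 1135296.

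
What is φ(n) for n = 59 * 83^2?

394748

φ(406451) = 406451 · (1 − 1/59) · (1 − 1/83)
       = 406451 · 4756/4897 = 394748.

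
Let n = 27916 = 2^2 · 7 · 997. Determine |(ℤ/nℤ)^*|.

φ(27916) = 27916 · (1 − 1/2) · (1 − 1/7) · (1 − 1/997)
       = 27916 · 5976/13958 = 11952.

11952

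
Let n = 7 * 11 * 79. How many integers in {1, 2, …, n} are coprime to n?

4680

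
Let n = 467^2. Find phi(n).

φ(467^2) = 467^2 − 467^1 = 218089 − 467 = 217622.

217622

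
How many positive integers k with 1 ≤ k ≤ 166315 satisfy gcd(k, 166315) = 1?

120960

Factor 166315: 166315 = 5 · 29 · 31 · 37.
φ(166315) = 166315 · (1 − 1/5) · (1 − 1/29) · (1 − 1/31) · (1 − 1/37)
       = 166315 · 120960/166315 = 120960.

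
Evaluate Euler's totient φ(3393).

2016

3393 = 3^2 * 13 * 29.
φ(3^2) = 3^1·(3−1) = 3·2 = 6.
φ(13) = 13 − 1 = 12.
φ(29) = 29 − 1 = 28.
φ(3393) = 6 × 12 × 28 = 2016.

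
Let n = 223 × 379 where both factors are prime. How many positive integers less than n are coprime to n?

83916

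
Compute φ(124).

Prime factorization: 124 = 2^2 * 31.
φ(2^2) = 2^2 − 2^1 = 4 − 2 = 2.
φ(31) = 31 − 1 = 30.
Multiply: 2 · 30 = 60.

60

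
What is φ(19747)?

15120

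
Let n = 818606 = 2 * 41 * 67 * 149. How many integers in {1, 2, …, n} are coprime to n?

390720

φ(818606) = 818606 · (1 − 1/2) · (1 − 1/41) · (1 − 1/67) · (1 − 1/149)
       = 818606 · 390720/818606 = 390720.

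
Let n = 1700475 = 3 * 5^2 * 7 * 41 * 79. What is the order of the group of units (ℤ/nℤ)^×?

748800

φ(3) = 3 − 1 = 2.
φ(5^2) = 5^1·(5−1) = 5·4 = 20.
φ(7) = 7 − 1 = 6.
φ(41) = 41 − 1 = 40.
φ(79) = 79 − 1 = 78.
φ(1700475) = 2 × 20 × 6 × 40 × 78 = 748800.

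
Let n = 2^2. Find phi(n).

φ(4) = 4 · (1 − 1/2)
       = 4 · 1/2 = 2.

2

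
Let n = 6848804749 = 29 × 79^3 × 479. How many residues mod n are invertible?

6515304432

φ(29) = 29 − 1 = 28.
φ(79^3) = 79^2·(79−1) = 6241·78 = 486798.
φ(479) = 479 − 1 = 478.
Multiply: 28 · 486798 · 478 = 6515304432.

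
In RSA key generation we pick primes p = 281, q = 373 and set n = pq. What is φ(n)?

φ(104813) = 104813 · (1 − 1/281) · (1 − 1/373)
       = 104813 · 104160/104813 = 104160.

104160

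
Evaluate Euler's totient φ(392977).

326592

First factor: 392977 = 13 · 19 · 37 · 43.
φ(392977) = 392977 · (1 − 1/13) · (1 − 1/19) · (1 − 1/37) · (1 − 1/43)
       = 392977 · 326592/392977 = 326592.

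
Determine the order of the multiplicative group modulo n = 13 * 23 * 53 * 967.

φ(15324049) = 15324049 · (1 − 1/13) · (1 − 1/23) · (1 − 1/53) · (1 − 1/967)
       = 15324049 · 13261248/15324049 = 13261248.

13261248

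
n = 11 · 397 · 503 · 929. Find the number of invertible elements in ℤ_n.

φ(2040642329) = 2040642329 · (1 − 1/11) · (1 − 1/397) · (1 − 1/503) · (1 − 1/929)
       = 2040642329 · 1844789760/2040642329 = 1844789760.

1844789760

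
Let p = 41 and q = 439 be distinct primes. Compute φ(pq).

17520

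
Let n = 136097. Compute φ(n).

114912

First factor: 136097 = 13 * 19^2 * 29.
φ(136097) = 136097 · (1 − 1/13) · (1 − 1/19) · (1 − 1/29)
       = 136097 · 6048/7163 = 114912.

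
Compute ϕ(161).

132

Prime factorization: 161 = 7 · 23.
φ(7) = 7 − 1 = 6.
φ(23) = 23 − 1 = 22.
φ(161) = 6 × 22 = 132.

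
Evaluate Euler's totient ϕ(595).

384

First factor: 595 = 5 · 7 · 17.
φ(595) = 595 · (1 − 1/5) · (1 − 1/7) · (1 − 1/17)
       = 595 · 384/595 = 384.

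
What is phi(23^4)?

267674

φ(23^4) = 23^3·(23−1) = 12167·22 = 267674.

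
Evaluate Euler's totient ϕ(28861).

28861 = 7^2 · 19 · 31.
φ(7^2) = 7^2 − 7^1 = 49 − 7 = 42.
φ(19) = 19 − 1 = 18.
φ(31) = 31 − 1 = 30.
Since φ is multiplicative, φ(28861) = 42 · 18 · 30 = 22680.

22680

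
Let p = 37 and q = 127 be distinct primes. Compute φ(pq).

φ(37) = 37 − 1 = 36.
φ(127) = 127 − 1 = 126.
φ(4699) = 36 × 126 = 4536.

4536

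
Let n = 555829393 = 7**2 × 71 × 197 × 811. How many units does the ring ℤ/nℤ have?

466754400

φ(555829393) = 555829393 · (1 − 1/7) · (1 − 1/71) · (1 − 1/197) · (1 − 1/811)
       = 555829393 · 66679200/79404199 = 466754400.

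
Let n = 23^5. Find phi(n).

φ(23^5) = 23^4·(23−1) = 279841·22 = 6156502.

6156502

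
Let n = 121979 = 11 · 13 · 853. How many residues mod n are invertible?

φ(11) = 11 − 1 = 10.
φ(13) = 13 − 1 = 12.
φ(853) = 853 − 1 = 852.
Since φ is multiplicative, φ(121979) = 10 · 12 · 852 = 102240.

102240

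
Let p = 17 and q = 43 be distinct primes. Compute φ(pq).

For distinct primes, φ(pq) = (p−1)(q−1) = 16 × 42 = 672.

672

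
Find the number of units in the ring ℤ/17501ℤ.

15120

First factor: 17501 = 11 · 37 · 43.
φ(11) = 11 − 1 = 10.
φ(37) = 37 − 1 = 36.
φ(43) = 43 − 1 = 42.
Multiply: 10 · 36 · 42 = 15120.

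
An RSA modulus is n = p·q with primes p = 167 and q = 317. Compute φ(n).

52456

φ(pq) = (p−1)(q−1) = 166 · 316 = 52456.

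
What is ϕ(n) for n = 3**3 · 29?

φ(3^3) = 3^2·(3−1) = 9·2 = 18.
φ(29) = 29 − 1 = 28.
Since φ is multiplicative, φ(783) = 18 · 28 = 504.

504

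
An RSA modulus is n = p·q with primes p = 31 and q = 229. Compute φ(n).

6840

φ(31) = 31 − 1 = 30.
φ(229) = 229 − 1 = 228.
Since φ is multiplicative, φ(7099) = 30 · 228 = 6840.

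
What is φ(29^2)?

φ(29^2) = 29^2 − 29^1 = 841 − 29 = 812.

812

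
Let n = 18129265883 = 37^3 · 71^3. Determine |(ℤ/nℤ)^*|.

φ(37^3) = 37^2·(37−1) = 1369·36 = 49284.
φ(71^3) = 71^3 − 71^2 = 357911 − 5041 = 352870.
φ(18129265883) = 49284 × 352870 = 17390845080.

17390845080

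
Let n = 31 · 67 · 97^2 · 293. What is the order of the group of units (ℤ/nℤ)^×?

5383825920

φ(31) = 31 − 1 = 30.
φ(67) = 67 − 1 = 66.
φ(97^2) = 97^1·(97−1) = 97·96 = 9312.
φ(293) = 293 − 1 = 292.
Multiply: 30 · 66 · 9312 · 292 = 5383825920.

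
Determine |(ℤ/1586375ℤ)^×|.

Factor 1586375: 1586375 = 5**3 · 7**3 · 37.
φ(1586375) = 1586375 · (1 − 1/5) · (1 − 1/7) · (1 − 1/37)
       = 1586375 · 864/1295 = 1058400.

1058400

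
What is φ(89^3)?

697048

φ(89^3) = 89^3 − 89^2 = 704969 − 7921 = 697048.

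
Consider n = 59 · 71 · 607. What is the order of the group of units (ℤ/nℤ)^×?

2460360

φ(2542723) = 2542723 · (1 − 1/59) · (1 − 1/71) · (1 − 1/607)
       = 2542723 · 2460360/2542723 = 2460360.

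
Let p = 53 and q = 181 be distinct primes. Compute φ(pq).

9360

φ(n) = (p − 1)(q − 1) = (53−1)(181−1) = 52·180 = 9360.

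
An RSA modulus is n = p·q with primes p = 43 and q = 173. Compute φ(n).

φ(7439) = 7439 · (1 − 1/43) · (1 − 1/173)
       = 7439 · 7224/7439 = 7224.

7224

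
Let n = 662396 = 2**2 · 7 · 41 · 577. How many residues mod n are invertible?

276480

φ(662396) = 662396 · (1 − 1/2) · (1 − 1/7) · (1 − 1/41) · (1 − 1/577)
       = 662396 · 138240/331198 = 276480.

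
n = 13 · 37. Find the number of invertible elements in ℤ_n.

432

φ(481) = 481 · (1 − 1/13) · (1 − 1/37)
       = 481 · 432/481 = 432.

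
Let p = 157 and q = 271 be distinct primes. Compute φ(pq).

42120

φ(157) = 157 − 1 = 156.
φ(271) = 271 − 1 = 270.
Since φ is multiplicative, φ(42547) = 156 · 270 = 42120.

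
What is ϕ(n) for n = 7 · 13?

72

φ(91) = 91 · (1 − 1/7) · (1 − 1/13)
       = 91 · 72/91 = 72.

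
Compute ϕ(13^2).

156

φ(13^2) = 13^1·(13−1) = 13·12 = 156.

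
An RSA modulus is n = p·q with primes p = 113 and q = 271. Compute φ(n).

φ(n) = (p − 1)(q − 1) = (113−1)(271−1) = 112·270 = 30240.

30240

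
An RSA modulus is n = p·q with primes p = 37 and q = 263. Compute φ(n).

9432

For distinct primes, φ(pq) = (p−1)(q−1) = 36 × 262 = 9432.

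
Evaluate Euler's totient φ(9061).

7680

Factor 9061: 9061 = 13 × 17 × 41.
φ(13) = 13 − 1 = 12.
φ(17) = 17 − 1 = 16.
φ(41) = 41 − 1 = 40.
Since φ is multiplicative, φ(9061) = 12 · 16 · 40 = 7680.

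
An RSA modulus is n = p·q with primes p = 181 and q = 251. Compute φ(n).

45000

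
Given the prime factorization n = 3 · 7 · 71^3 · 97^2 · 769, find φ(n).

30283088855040

φ(3) = 3 − 1 = 2.
φ(7) = 7 − 1 = 6.
φ(71^3) = 71^3 − 71^2 = 357911 − 5041 = 352870.
φ(97^2) = 97^1·(97−1) = 97·96 = 9312.
φ(769) = 769 − 1 = 768.
Since φ is multiplicative, φ(54383123689251) = 2 · 6 · 352870 · 9312 · 768 = 30283088855040.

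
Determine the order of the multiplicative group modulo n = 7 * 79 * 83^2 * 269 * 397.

338039754624

φ(406840428281) = 406840428281 · (1 − 1/7) · (1 − 1/79) · (1 − 1/83) · (1 − 1/269) · (1 − 1/397)
       = 406840428281 · 4072768128/4901691907 = 338039754624.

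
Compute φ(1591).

1512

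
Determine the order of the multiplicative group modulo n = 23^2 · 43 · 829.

17596656

φ(18857263) = 18857263 · (1 − 1/23) · (1 − 1/43) · (1 − 1/829)
       = 18857263 · 765072/819881 = 17596656.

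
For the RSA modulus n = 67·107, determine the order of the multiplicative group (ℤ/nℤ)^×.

φ(7169) = 7169 · (1 − 1/67) · (1 − 1/107)
       = 7169 · 6996/7169 = 6996.

6996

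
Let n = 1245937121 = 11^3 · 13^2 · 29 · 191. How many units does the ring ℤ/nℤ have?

1004203200

φ(1245937121) = 1245937121 · (1 − 1/11) · (1 − 1/13) · (1 − 1/29) · (1 − 1/191)
       = 1245937121 · 638400/792077 = 1004203200.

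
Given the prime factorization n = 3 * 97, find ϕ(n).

φ(291) = 291 · (1 − 1/3) · (1 − 1/97)
       = 291 · 192/291 = 192.

192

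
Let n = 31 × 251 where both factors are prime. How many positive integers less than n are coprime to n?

7500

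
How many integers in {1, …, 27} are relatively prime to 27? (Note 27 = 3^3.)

18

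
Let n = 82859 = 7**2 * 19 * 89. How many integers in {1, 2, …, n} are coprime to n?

φ(82859) = 82859 · (1 − 1/7) · (1 − 1/19) · (1 − 1/89)
       = 82859 · 9504/11837 = 66528.

66528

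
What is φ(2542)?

First factor: 2542 = 2 × 31 × 41.
φ(2542) = 2542 · (1 − 1/2) · (1 − 1/31) · (1 − 1/41)
       = 2542 · 1200/2542 = 1200.

1200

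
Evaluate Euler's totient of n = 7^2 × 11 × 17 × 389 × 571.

φ(7^2) = 7^1·(7−1) = 7·6 = 42.
φ(11) = 11 − 1 = 10.
φ(17) = 17 − 1 = 16.
φ(389) = 389 − 1 = 388.
φ(571) = 571 − 1 = 570.
Multiply: 42 · 10 · 16 · 388 · 570 = 1486195200.

1486195200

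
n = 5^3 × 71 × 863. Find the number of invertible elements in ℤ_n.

6034000

φ(7659125) = 7659125 · (1 − 1/5) · (1 − 1/71) · (1 − 1/863)
       = 7659125 · 241360/306365 = 6034000.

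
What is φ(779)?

720

Factor 779: 779 = 19 × 41.
φ(19) = 19 − 1 = 18.
φ(41) = 41 − 1 = 40.
φ(779) = 18 × 40 = 720.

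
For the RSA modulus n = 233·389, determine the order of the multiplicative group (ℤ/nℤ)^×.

90016

φ(233) = 233 − 1 = 232.
φ(389) = 389 − 1 = 388.
Since φ is multiplicative, φ(90637) = 232 · 388 = 90016.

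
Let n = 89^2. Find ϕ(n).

φ(7921) = 7921 · (1 − 1/89)
       = 7921 · 88/89 = 7832.

7832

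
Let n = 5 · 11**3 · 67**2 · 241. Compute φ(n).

φ(5) = 5 − 1 = 4.
φ(11^3) = 11^2·(11−1) = 121·10 = 1210.
φ(67^2) = 67^1·(67−1) = 67·66 = 4422.
φ(241) = 241 − 1 = 240.
Since φ is multiplicative, φ(7199705095) = 4 · 1210 · 4422 · 240 = 5136595200.

5136595200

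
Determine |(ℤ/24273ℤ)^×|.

15120

Factor 24273: 24273 = 3^3 · 29 · 31.
φ(3^3) = 3^3 − 3^2 = 27 − 9 = 18.
φ(29) = 29 − 1 = 28.
φ(31) = 31 − 1 = 30.
φ(24273) = 18 × 28 × 30 = 15120.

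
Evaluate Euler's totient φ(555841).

446160

555841 = 11 · 13^3 · 23.
φ(11) = 11 − 1 = 10.
φ(13^3) = 13^3 − 13^2 = 2197 − 169 = 2028.
φ(23) = 23 − 1 = 22.
Multiply: 10 · 2028 · 22 = 446160.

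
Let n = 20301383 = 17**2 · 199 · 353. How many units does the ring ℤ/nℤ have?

18957312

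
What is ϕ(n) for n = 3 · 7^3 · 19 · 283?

φ(5532933) = 5532933 · (1 − 1/3) · (1 − 1/7) · (1 − 1/19) · (1 − 1/283)
       = 5532933 · 60912/112917 = 2984688.

2984688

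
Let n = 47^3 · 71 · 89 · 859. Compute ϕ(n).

φ(563553424283) = 563553424283 · (1 − 1/47) · (1 − 1/71) · (1 − 1/89) · (1 − 1/859)
       = 563553424283 · 243122880/255116987 = 537058441920.

537058441920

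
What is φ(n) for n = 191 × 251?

φ(47941) = 47941 · (1 − 1/191) · (1 − 1/251)
       = 47941 · 47500/47941 = 47500.

47500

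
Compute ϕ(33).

20

First factor: 33 = 3 · 11.
φ(33) = 33 · (1 − 1/3) · (1 − 1/11)
       = 33 · 20/33 = 20.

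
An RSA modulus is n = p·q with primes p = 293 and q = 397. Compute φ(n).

For distinct primes, φ(pq) = (p−1)(q−1) = 292 × 396 = 115632.

115632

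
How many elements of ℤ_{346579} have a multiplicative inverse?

290304

346579 = 17 · 19 · 29 · 37.
φ(17) = 17 − 1 = 16.
φ(19) = 19 − 1 = 18.
φ(29) = 29 − 1 = 28.
φ(37) = 37 − 1 = 36.
Multiply: 16 · 18 · 28 · 36 = 290304.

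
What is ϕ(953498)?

365040

Factor 953498: 953498 = 2 * 7 * 13**3 * 31.
φ(2) = 2 − 1 = 1.
φ(7) = 7 − 1 = 6.
φ(13^3) = 13^2·(13−1) = 169·12 = 2028.
φ(31) = 31 − 1 = 30.
φ(953498) = 1 × 6 × 2028 × 30 = 365040.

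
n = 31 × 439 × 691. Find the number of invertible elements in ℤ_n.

9066600

φ(31) = 31 − 1 = 30.
φ(439) = 439 − 1 = 438.
φ(691) = 691 − 1 = 690.
Multiply: 30 · 438 · 690 = 9066600.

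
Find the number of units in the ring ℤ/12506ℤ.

First factor: 12506 = 2 × 13^2 × 37.
φ(2) = 2 − 1 = 1.
φ(13^2) = 13^2 − 13^1 = 169 − 13 = 156.
φ(37) = 37 − 1 = 36.
Since φ is multiplicative, φ(12506) = 1 · 156 · 36 = 5616.

5616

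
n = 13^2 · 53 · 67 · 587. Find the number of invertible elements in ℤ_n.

φ(13^2) = 13^2 − 13^1 = 169 − 13 = 156.
φ(53) = 53 − 1 = 52.
φ(67) = 67 − 1 = 66.
φ(587) = 587 − 1 = 586.
Since φ is multiplicative, φ(352269853) = 156 · 52 · 66 · 586 = 313739712.

313739712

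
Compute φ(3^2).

φ(3^2) = 3^2 − 3^1 = 9 − 3 = 6.

6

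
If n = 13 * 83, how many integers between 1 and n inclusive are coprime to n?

φ(1079) = 1079 · (1 − 1/13) · (1 − 1/83)
       = 1079 · 984/1079 = 984.

984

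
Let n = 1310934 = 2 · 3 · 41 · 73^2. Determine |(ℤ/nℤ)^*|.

420480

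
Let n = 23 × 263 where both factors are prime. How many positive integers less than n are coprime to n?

5764

φ(n) = (p − 1)(q − 1) = (23−1)(263−1) = 22·262 = 5764.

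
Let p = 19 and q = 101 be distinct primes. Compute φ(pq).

1800

φ(19) = 19 − 1 = 18.
φ(101) = 101 − 1 = 100.
Since φ is multiplicative, φ(1919) = 18 · 100 = 1800.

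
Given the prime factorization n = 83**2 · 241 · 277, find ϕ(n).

450829440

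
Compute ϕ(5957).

4752

5957 = 7 × 23 × 37.
φ(5957) = 5957 · (1 − 1/7) · (1 − 1/23) · (1 − 1/37)
       = 5957 · 4752/5957 = 4752.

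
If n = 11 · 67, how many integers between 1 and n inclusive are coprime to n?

660

φ(11) = 11 − 1 = 10.
φ(67) = 67 − 1 = 66.
Since φ is multiplicative, φ(737) = 10 · 66 = 660.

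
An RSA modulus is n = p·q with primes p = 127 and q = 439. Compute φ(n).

55188

φ(pq) = (p−1)(q−1) = 126 · 438 = 55188.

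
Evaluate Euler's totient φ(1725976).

677376

First factor: 1725976 = 2^3 · 7^3 · 17 · 37.
φ(2^3) = 2^2·(2−1) = 4·1 = 4.
φ(7^3) = 7^2·(7−1) = 49·6 = 294.
φ(17) = 17 − 1 = 16.
φ(37) = 37 − 1 = 36.
φ(1725976) = 4 × 294 × 16 × 36 = 677376.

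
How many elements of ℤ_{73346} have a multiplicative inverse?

28080

Prime factorization: 73346 = 2 · 7 · 13^2 · 31.
φ(73346) = 73346 · (1 − 1/2) · (1 − 1/7) · (1 − 1/13) · (1 − 1/31)
       = 73346 · 2160/5642 = 28080.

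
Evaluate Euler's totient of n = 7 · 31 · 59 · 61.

626400

φ(780983) = 780983 · (1 − 1/7) · (1 − 1/31) · (1 − 1/59) · (1 − 1/61)
       = 780983 · 626400/780983 = 626400.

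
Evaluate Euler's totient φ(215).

Prime factorization: 215 = 5 * 43.
φ(215) = 215 · (1 − 1/5) · (1 − 1/43)
       = 215 · 168/215 = 168.

168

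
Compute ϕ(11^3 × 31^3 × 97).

φ(11^3) = 11^3 − 11^2 = 1331 − 121 = 1210.
φ(31^3) = 31^3 − 31^2 = 29791 − 961 = 28830.
φ(97) = 97 − 1 = 96.
Multiply: 1210 · 28830 · 96 = 3348892800.

3348892800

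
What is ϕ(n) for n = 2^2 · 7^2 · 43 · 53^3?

515327904

φ(1254735356) = 1254735356 · (1 − 1/2) · (1 − 1/7) · (1 − 1/43) · (1 − 1/53)
       = 1254735356 · 13104/31906 = 515327904.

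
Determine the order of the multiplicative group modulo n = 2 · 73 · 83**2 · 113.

54883584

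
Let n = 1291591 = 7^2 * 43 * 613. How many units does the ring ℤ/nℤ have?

1079568

φ(1291591) = 1291591 · (1 − 1/7) · (1 − 1/43) · (1 − 1/613)
       = 1291591 · 154224/184513 = 1079568.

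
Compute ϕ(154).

60

154 = 2 × 7 × 11.
φ(2) = 2 − 1 = 1.
φ(7) = 7 − 1 = 6.
φ(11) = 11 − 1 = 10.
Since φ is multiplicative, φ(154) = 1 · 6 · 10 = 60.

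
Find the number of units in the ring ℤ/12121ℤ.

First factor: 12121 = 17 × 23 × 31.
φ(17) = 17 − 1 = 16.
φ(23) = 23 − 1 = 22.
φ(31) = 31 − 1 = 30.
Multiply: 16 · 22 · 30 = 10560.

10560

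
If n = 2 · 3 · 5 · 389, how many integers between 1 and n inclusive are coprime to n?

φ(11670) = 11670 · (1 − 1/2) · (1 − 1/3) · (1 − 1/5) · (1 − 1/389)
       = 11670 · 3104/11670 = 3104.

3104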